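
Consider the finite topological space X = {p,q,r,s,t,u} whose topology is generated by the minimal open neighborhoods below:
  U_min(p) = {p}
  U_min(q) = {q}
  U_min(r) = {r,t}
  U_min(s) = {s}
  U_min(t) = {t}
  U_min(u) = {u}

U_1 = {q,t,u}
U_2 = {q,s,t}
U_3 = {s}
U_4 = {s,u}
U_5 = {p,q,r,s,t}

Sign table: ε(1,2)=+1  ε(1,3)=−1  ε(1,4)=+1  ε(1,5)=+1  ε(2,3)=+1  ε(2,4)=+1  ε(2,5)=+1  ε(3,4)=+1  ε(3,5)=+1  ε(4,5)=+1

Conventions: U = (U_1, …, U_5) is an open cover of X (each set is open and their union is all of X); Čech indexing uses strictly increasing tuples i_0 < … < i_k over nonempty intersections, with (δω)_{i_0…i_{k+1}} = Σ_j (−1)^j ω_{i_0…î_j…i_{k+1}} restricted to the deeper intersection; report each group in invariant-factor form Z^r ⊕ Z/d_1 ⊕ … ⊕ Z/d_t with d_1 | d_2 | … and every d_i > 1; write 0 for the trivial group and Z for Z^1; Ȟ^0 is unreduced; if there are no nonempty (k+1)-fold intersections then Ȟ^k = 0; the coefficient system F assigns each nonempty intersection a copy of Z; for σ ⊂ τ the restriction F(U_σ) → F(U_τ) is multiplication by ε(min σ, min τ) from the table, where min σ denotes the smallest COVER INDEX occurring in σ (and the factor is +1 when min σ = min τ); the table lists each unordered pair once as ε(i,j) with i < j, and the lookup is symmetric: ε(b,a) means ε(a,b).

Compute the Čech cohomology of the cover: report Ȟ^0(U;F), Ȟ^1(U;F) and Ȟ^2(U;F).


Ȟ^0 = Z, Ȟ^1 = Z and Ȟ^2 = 0

nonempty overlaps:
  U12={q,t} U14={u} U15={q,t} U23={s} U24={s} U25={q,s,t} U34={s} U35={s} U45={s}
  U125={q,t} U234={s} U235={s} U245={s} U345={s}
  U2345={s}
C dims 5,9,5,1; δ0: rk 4, SNF 1^4; δ1: rk 4, SNF 1^4; δ2: rk 1, SNF 1^1
degree 0: 5−4−0 = 1 → Ȟ^0 ≅ Z
degree 1: 9−4−4 = 1 → Ȟ^1 ≅ Z
degree 2: 5−1−4 = 0 → Ȟ^2 ≅ 0


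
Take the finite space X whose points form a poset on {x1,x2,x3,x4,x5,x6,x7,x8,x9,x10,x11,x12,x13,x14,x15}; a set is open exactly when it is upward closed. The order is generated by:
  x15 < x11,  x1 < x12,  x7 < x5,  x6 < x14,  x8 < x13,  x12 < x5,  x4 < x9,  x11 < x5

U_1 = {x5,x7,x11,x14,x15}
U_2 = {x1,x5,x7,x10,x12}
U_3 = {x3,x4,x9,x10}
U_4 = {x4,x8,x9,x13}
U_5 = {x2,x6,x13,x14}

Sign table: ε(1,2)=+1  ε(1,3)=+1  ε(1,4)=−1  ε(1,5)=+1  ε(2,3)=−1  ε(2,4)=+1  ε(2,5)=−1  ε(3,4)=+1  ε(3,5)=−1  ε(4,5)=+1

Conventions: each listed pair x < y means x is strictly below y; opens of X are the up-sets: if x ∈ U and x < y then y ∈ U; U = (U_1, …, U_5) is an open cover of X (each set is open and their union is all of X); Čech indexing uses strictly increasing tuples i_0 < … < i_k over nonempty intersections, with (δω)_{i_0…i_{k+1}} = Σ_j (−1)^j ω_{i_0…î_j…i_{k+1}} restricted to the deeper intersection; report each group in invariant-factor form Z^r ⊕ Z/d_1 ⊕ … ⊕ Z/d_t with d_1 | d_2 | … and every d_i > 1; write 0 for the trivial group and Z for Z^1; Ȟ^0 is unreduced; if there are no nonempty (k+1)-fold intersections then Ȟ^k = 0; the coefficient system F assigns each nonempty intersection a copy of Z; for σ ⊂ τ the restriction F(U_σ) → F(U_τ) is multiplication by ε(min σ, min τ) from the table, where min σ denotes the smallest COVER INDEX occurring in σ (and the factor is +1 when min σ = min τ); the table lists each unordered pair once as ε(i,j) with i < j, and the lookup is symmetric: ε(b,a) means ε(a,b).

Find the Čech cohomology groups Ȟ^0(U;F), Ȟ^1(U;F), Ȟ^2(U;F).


Ȟ^0(U;F) ≅ 0, Ȟ^1(U;F) ≅ Z/2 and Ȟ^2(U;F) ≅ 0

nonempty overlaps:
  U12={x5,x7} U15={x14} U23={x10} U34={x4,x9} U45={x13}
C dims 5,5; δ0: rk 5, SNF 1^4·2
degree 0: 5−5−0 = 0 → Ȟ^0 ≅ 0
degree 1: 5−0−5 = 0 plus torsion [2] → Ȟ^1 ≅ Z/2
degree 2: 0−0−0 = 0 → Ȟ^2 ≅ 0


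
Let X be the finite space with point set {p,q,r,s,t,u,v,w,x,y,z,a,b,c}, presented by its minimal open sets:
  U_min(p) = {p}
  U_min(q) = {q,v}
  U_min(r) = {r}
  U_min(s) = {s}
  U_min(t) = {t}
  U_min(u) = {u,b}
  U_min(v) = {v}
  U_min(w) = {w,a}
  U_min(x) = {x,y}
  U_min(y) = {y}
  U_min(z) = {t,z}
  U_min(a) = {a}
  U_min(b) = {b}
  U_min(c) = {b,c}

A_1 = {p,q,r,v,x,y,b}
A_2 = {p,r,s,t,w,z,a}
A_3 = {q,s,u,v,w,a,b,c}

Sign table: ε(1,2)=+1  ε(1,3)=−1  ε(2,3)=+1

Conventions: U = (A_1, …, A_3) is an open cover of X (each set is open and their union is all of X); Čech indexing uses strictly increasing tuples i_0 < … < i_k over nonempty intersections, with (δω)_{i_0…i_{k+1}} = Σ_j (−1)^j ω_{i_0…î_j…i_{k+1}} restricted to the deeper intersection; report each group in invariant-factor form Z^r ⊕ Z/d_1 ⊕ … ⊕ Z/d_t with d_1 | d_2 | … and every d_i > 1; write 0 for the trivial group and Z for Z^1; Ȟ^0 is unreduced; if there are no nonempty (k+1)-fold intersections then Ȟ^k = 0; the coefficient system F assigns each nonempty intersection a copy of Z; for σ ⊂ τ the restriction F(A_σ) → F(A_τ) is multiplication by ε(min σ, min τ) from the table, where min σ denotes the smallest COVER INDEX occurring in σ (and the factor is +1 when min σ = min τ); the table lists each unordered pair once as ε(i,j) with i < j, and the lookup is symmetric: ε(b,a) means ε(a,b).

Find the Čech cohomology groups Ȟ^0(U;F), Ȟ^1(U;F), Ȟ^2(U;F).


Ȟ^0(U;F) ≅ 0, Ȟ^1(U;F) ≅ Z/2, Ȟ^2(U;F) ≅ 0

nonempty overlaps:
  A12={p,r} A13={q,v,b} A23={s,w,a}
C dims 3,3; δ0: rk 3, SNF 1^2·2
degree 0: 3−3−0 = 0 → Ȟ^0 ≅ 0
degree 1: 3−0−3 = 0 plus torsion [2] → Ȟ^1 ≅ Z/2
degree 2: 0−0−0 = 0 → Ȟ^2 ≅ 0


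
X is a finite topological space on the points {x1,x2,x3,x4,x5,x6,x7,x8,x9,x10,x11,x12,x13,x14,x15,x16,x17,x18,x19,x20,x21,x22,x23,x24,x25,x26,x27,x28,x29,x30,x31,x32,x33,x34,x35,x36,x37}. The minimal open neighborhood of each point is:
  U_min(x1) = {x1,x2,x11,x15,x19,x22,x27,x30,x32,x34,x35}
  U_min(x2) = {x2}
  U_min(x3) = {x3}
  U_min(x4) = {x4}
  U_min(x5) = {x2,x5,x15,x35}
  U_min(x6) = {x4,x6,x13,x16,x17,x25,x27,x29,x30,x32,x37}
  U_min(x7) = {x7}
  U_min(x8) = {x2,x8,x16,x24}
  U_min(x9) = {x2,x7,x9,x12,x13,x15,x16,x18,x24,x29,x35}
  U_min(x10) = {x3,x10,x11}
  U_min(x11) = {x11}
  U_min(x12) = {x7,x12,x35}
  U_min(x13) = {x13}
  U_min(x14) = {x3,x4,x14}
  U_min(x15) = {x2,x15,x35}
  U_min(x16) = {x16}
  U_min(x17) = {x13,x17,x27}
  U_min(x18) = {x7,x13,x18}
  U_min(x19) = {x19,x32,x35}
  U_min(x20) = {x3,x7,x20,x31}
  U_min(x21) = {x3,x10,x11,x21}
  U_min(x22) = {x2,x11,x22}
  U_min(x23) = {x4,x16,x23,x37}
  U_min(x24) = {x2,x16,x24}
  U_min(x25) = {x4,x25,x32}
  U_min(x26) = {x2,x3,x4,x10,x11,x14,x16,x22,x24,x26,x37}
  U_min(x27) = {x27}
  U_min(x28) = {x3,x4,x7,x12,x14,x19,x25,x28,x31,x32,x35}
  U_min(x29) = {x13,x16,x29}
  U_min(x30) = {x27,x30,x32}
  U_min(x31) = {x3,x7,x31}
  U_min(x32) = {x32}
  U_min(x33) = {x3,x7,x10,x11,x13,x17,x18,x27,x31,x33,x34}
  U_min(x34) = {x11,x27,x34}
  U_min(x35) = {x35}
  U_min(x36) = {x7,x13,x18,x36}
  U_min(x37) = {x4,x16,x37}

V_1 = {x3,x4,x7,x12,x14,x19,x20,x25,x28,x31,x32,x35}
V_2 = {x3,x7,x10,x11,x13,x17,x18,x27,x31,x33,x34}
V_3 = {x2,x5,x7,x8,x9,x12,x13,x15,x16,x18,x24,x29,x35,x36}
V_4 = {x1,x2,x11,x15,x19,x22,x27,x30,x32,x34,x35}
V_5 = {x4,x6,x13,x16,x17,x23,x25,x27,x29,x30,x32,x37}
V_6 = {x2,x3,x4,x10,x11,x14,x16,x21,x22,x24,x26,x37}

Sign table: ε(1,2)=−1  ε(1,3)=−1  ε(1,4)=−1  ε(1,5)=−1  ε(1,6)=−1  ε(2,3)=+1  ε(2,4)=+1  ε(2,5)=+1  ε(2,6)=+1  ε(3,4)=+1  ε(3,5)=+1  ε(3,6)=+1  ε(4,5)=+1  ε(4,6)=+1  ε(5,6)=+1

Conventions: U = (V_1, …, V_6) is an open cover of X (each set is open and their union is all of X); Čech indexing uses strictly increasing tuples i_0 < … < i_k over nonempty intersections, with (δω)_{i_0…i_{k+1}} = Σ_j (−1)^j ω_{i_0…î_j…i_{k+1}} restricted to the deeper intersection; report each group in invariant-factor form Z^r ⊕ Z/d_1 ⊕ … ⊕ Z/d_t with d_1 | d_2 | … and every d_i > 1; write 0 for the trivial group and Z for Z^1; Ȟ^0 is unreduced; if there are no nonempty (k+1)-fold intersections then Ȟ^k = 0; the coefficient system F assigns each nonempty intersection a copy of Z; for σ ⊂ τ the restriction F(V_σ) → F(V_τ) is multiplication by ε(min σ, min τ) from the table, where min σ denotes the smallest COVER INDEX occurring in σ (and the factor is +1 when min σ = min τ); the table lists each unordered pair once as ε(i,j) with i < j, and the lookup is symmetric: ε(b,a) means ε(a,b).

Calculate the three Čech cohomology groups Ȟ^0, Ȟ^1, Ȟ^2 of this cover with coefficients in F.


Ȟ^0 = Z,  Ȟ^1 = 0,  Ȟ^2 = Z/2

nonempty overlaps:
  V12={x3,x7,x31} V13={x7,x12,x35} V14={x19,x32,x35} V15={x4,x25,x32} V16={x3,x4,x14} V23={x7,x13,x18} V24={x11,x27,x34} V25={x13,x17,x27} V26={x3,x10,x11} V34={x2,x15,x35} V35={x13,x16,x29} V36={x2,x16,x24} V45={x27,x30,x32} V46={x2,x11,x22} V56={x4,x16,x37}
  V123={x7} V126={x3} V134={x35} V145={x32} V156={x4} V235={x13} V245={x27} V246={x11} V346={x2} V356={x16}
C dims 6,15,10; δ0: rk 5, SNF 1^5; δ1: rk 10, SNF 1^9·2
degree 0: 6−5−0 = 1 → Ȟ^0 ≅ Z
degree 1: 15−10−5 = 0 → Ȟ^1 ≅ 0
degree 2: 10−0−10 = 0 plus torsion [2] → Ȟ^2 ≅ Z/2


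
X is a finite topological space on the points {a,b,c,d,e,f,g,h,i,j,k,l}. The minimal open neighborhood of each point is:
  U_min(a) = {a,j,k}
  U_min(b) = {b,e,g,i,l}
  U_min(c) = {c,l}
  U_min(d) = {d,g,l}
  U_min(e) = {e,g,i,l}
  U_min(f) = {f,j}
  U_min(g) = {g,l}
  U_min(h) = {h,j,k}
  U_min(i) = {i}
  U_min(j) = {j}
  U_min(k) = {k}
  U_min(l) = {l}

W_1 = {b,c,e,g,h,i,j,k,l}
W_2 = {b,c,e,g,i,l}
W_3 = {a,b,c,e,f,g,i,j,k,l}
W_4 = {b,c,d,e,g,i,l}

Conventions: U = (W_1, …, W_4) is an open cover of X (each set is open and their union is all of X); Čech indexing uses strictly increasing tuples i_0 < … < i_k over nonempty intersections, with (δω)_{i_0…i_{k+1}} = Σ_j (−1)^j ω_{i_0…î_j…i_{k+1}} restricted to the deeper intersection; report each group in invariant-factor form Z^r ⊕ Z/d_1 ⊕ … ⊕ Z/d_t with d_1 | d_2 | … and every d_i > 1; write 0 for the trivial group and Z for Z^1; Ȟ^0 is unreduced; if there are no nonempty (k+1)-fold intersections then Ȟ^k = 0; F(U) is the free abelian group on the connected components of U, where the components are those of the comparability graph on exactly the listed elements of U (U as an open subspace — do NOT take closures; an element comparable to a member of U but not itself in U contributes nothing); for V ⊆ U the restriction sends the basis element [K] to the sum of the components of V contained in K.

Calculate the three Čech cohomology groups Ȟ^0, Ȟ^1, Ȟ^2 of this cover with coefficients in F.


Ȟ^0(U;F) ≅ Z^2, Ȟ^1(U;F) ≅ Z, Ȟ^2(U;F) ≅ 0

intersection data:
  W12={b,c,e,g,i,l} W13={b,c,e,g,i,j,k,l} W14={b,c,e,g,i,l} W23={b,c,e,g,i,l} W24={b,c,e,g,i,l} W34={b,c,e,g,i,l}
  W123={b,c,e,g,i,l} W124={b,c,e,g,i,l} W134={b,c,e,g,i,l} W234={b,c,e,g,i,l}
  W1234={b,c,e,g,i,l}
components per intersection:
  W1: {b,c,e,g,i,l} {h,j,k}
  W2: {b,c,e,g,i,l}
  W3: {a,f,j,k} {b,c,e,g,i,l}
  W4: {b,c,d,e,g,i,l}
  W12: {b,c,e,g,i,l}
  W13: {b,c,e,g,i,l} {j} {k}
  W14: {b,c,e,g,i,l}
  W23: {b,c,e,g,i,l}
  W24: {b,c,e,g,i,l}
  W34: {b,c,e,g,i,l}
  W123: {b,c,e,g,i,l}
  W124: {b,c,e,g,i,l}
  W134: {b,c,e,g,i,l}
  W234: {b,c,e,g,i,l}
  W1234: {b,c,e,g,i,l}
C dims 6,8,4,1; δ0: rk 4, SNF 1^4; δ1: rk 3, SNF 1^3; δ2: rk 1, SNF 1^1
Ȟ^0 = (6 − 4) − 0 = 2, so Ȟ^0 ≅ Z^2
Ȟ^1 = (8 − 3) − 4 = 1, so Ȟ^1 ≅ Z
Ȟ^2 = (4 − 1) − 3 = 0, so Ȟ^2 ≅ 0


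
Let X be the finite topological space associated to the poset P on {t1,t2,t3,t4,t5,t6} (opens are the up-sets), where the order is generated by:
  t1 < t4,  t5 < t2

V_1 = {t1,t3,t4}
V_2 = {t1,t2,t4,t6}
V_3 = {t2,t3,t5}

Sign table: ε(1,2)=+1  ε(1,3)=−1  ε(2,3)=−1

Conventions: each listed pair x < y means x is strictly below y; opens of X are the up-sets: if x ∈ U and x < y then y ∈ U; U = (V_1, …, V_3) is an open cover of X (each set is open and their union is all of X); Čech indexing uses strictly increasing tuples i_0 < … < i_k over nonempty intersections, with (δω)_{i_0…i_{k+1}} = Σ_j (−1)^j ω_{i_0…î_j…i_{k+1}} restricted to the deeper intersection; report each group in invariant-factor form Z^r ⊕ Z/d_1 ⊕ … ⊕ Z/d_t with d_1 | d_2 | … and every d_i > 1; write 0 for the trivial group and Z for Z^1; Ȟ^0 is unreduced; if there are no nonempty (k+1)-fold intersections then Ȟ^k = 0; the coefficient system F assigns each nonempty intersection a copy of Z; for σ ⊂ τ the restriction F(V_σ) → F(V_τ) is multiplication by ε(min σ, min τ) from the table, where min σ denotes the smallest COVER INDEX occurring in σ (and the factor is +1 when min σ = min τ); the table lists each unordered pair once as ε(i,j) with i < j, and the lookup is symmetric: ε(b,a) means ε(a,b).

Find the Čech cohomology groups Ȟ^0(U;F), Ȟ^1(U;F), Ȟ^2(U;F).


Ȟ^0(U;F) ≅ Z; Ȟ^1(U;F) ≅ Z; Ȟ^2(U;F) ≅ 0

nerve simplices:
  V12={t1,t4} V13={t3} V23={t2}
C dims 3,3; δ0: rk 2, SNF 1^2
degree 0: 3−2−0 = 1 → Ȟ^0 ≅ Z
degree 1: 3−0−2 = 1 → Ȟ^1 ≅ Z
degree 2: 0−0−0 = 0 → Ȟ^2 ≅ 0


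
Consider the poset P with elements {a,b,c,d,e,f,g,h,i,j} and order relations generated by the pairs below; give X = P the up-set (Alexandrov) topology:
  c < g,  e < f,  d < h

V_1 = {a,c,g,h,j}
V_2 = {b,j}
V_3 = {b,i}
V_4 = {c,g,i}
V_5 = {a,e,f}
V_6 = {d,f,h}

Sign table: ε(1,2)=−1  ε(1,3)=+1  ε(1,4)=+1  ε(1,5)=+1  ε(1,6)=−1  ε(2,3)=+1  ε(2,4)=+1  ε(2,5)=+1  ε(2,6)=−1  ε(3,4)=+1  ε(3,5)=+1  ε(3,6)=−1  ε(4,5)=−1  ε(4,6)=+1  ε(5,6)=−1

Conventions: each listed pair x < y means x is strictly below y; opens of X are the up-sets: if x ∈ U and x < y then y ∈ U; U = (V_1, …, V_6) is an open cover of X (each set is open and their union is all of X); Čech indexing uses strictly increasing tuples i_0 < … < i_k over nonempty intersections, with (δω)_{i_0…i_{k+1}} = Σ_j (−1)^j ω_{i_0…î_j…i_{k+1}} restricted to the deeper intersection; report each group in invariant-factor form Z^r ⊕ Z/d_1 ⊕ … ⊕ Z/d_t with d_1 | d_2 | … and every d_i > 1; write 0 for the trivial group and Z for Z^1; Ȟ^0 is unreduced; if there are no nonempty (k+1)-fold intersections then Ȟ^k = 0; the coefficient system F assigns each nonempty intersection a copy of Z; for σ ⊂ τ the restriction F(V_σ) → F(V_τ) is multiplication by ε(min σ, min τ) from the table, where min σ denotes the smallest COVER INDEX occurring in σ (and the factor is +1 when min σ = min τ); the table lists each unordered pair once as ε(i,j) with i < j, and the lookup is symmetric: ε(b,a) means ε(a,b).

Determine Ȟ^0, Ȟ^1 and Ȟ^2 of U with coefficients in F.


nerve of the cover:
  V12={j} V14={c,g} V15={a} V16={h} V23={b} V34={i} V56={f}
C dims 6,7; δ0: rk 6, SNF 1^5·2
Ȟ^0 = (6 − 6) − 0 = 0, so Ȟ^0 ≅ 0
Ȟ^1 = (7 − 0) − 6 = 1 plus torsion [2], so Ȟ^1 ≅ Z ⊕ Z/2
Ȟ^2 = (0 − 0) − 0 = 0, so Ȟ^2 ≅ 0

Ȟ^0 ≅ 0, Ȟ^1 ≅ Z ⊕ Z/2, Ȟ^2 ≅ 0


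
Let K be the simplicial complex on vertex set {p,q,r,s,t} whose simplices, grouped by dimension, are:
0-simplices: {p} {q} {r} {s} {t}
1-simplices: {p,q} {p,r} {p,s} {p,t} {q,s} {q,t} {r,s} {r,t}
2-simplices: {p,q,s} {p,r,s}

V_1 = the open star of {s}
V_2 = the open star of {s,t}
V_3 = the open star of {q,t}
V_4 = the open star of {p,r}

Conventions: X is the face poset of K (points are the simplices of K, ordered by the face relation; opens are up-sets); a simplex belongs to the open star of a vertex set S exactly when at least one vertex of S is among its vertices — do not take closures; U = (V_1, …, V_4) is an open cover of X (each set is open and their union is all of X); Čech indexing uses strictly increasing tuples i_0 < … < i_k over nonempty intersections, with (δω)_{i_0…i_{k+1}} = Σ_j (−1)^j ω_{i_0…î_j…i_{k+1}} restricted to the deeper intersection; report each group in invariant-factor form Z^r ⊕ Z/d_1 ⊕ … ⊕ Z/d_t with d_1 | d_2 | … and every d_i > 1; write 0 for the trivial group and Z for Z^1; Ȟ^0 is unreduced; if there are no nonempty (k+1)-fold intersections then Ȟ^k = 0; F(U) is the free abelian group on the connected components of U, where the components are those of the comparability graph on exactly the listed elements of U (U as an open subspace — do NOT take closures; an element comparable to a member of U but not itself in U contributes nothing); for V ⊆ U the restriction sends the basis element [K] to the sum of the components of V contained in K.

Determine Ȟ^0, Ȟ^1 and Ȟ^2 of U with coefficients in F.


nerve of the cover:
  V1={{s},{p,s},{q,s},{r,s},{p,q,s},{p,r,s}} V2={{s},{t},{p,s},{p,t},{q,s},{q,t},{r,s},{r,t},{p,q,s},{p,r,s}} V3={{q},{t},{p,q},{p,t},{q,s},{q,t},{r,t},{p,q,s}} V4={{p},{r},{p,q},{p,r},{p,s},{p,t},{r,s},{r,t},{p,q,s},{p,r,s}}
  V12={{s},{p,s},{q,s},{r,s},{p,q,s},{p,r,s}} V13={{q,s},{p,q,s}} V14={{p,s},{r,s},{p,q,s},{p,r,s}} V23={{t},{p,t},{q,s},{q,t},{r,t},{p,q,s}} V24={{p,s},{p,t},{r,s},{r,t},{p,q,s},{p,r,s}} V34={{p,q},{p,t},{r,t},{p,q,s}}
  V123={{q,s},{p,q,s}} V124={{p,s},{r,s},{p,q,s},{p,r,s}} V134={{p,q,s}} V234={{p,t},{r,t},{p,q,s}}
  V1234={{p,q,s}}
components per intersection:
  V1: {{s},{p,s},{q,s},{r,s},{p,q,s},{p,r,s}}
  V2: {{s},{p,s},{q,s},{r,s},{p,q,s},{p,r,s}} {{t},{p,t},{q,t},{r,t}}
  V3: {{q},{t},{p,q},{p,t},{q,s},{q,t},{r,t},{p,q,s}}
  V4: {{p},{r},{p,q},{p,r},{p,s},{p,t},{r,s},{r,t},{p,q,s},{p,r,s}}
  V12: {{s},{p,s},{q,s},{r,s},{p,q,s},{p,r,s}}
  V13: {{q,s},{p,q,s}}
  V14: {{p,s},{r,s},{p,q,s},{p,r,s}}
  V23: {{t},{p,t},{q,t},{r,t}} {{q,s},{p,q,s}}
  V24: {{p,s},{r,s},{p,q,s},{p,r,s}} {{p,t}} {{r,t}}
  V34: {{p,q},{p,q,s}} {{p,t}} {{r,t}}
  V123: {{q,s},{p,q,s}}
  V124: {{p,s},{r,s},{p,q,s},{p,r,s}}
  V134: {{p,q,s}}
  V234: {{p,t}} {{r,t}} {{p,q,s}}
  V1234: {{p,q,s}}
C dims 5,11,6,1; δ0: rk 4, SNF 1^4; δ1: rk 5, SNF 1^5; δ2: rk 1, SNF 1^1
Ȟ^0 = (5 − 4) − 0 = 1, so Ȟ^0 ≅ Z
Ȟ^1 = (11 − 5) − 4 = 2, so Ȟ^1 ≅ Z^2
Ȟ^2 = (6 − 1) − 5 = 0, so Ȟ^2 ≅ 0

Ȟ^0 = Z, Ȟ^1 = Z^2 and Ȟ^2 = 0


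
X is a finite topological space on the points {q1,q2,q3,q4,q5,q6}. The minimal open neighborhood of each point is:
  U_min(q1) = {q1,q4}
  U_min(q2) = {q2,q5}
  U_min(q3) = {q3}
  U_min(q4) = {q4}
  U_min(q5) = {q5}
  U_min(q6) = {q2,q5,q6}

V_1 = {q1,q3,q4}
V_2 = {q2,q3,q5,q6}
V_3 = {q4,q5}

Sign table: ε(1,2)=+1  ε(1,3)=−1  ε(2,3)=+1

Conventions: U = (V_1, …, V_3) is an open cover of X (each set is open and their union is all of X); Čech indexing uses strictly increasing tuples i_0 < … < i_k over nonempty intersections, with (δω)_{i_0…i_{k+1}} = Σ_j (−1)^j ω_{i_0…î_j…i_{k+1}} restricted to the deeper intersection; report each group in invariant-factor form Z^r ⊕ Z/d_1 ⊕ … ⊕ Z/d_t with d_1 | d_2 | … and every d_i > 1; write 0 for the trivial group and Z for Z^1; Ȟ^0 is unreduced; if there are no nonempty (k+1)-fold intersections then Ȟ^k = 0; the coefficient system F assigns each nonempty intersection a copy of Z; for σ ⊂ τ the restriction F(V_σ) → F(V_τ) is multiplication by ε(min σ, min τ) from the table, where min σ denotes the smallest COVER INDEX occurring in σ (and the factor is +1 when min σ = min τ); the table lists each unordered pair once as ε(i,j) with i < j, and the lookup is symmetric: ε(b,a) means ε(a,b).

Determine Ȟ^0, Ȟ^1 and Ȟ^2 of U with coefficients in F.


nerve simplices:
  V12={q3} V13={q4} V23={q5}
C dims 3,3; δ0: rk 3, SNF 1^2·2
degree 0: 3−3−0 = 0 → Ȟ^0 ≅ 0
degree 1: 3−0−3 = 0 plus torsion [2] → Ȟ^1 ≅ Z/2
degree 2: 0−0−0 = 0 → Ȟ^2 ≅ 0

Ȟ^0 = 0, Ȟ^1 = Z/2 and Ȟ^2 = 0


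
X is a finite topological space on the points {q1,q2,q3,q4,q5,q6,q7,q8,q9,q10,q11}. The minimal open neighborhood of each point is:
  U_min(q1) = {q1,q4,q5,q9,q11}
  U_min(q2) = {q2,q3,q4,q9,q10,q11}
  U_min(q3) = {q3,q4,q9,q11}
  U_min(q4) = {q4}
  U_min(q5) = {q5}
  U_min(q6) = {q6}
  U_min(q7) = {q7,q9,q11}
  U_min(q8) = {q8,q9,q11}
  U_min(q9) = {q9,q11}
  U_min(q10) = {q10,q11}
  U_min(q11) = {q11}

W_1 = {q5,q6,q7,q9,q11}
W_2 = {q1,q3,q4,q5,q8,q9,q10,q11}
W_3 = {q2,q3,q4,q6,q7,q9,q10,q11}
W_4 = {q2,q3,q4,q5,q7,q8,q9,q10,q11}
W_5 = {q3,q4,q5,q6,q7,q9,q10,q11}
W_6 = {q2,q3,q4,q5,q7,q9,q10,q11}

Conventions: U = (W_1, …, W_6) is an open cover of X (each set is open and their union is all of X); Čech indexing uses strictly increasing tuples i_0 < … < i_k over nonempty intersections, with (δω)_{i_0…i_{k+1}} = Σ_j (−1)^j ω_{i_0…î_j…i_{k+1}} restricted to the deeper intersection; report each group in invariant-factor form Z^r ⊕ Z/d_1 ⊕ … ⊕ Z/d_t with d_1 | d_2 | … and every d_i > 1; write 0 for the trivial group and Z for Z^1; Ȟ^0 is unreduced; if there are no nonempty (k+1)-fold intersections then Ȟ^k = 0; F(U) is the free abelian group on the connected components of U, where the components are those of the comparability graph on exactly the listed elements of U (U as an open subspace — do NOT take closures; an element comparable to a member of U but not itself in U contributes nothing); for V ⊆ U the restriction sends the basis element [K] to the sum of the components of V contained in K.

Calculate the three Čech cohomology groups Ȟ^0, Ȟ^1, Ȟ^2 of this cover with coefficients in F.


Ȟ^0(U;F) ≅ Z^2,  Ȟ^1(U;F) ≅ 0,  Ȟ^2(U;F) ≅ 0

nonempty intersections:
  W12={q5,q9,q11} W13={q6,q7,q9,q11} W14={q5,q7,q9,q11} W15={q5,q6,q7,q9,q11} W16={q5,q7,q9,q11} W23={q3,q4,q9,q10,q11} W24={q3,q4,q5,q8,q9,q10,q11} W25={q3,q4,q5,q9,q10,q11} W26={q3,q4,q5,q9,q10,q11} W34={q2,q3,q4,q7,q9,q10,q11} W35={q3,q4,q6,q7,q9,q10,q11} W36={q2,q3,q4,q7,q9,q10,q11} W45={q3,q4,q5,q7,q9,q10,q11} W46={q2,q3,q4,q5,q7,q9,q10,q11} W56={q3,q4,q5,q7,q9,q10,q11}
  W123={q9,q11} W124={q5,q9,q11} W125={q5,q9,q11} W126={q5,q9,q11} W134={q7,q9,q11} W135={q6,q7,q9,q11} W136={q7,q9,q11} W145={q5,q7,q9,q11} W146={q5,q7,q9,q11} W156={q5,q7,q9,q11} W234={q3,q4,q9,q10,q11} W235={q3,q4,q9,q10,q11} W236={q3,q4,q9,q10,q11} W245={q3,q4,q5,q9,q10,q11} W246={q3,q4,q5,q9,q10,q11} W256={q3,q4,q5,q9,q10,q11} W345={q3,q4,q7,q9,q10,q11} W346={q2,q3,q4,q7,q9,q10,q11} W356={q3,q4,q7,q9,q10,q11} W456={q3,q4,q5,q7,q9,q10,q11}
  W1234={q9,q11} W1235={q9,q11} W1236={q9,q11} W1245={q5,q9,q11} W1246={q5,q9,q11} W1256={q5,q9,q11} W1345={q7,q9,q11} W1346={q7,q9,q11} W1356={q7,q9,q11} W1456={q5,q7,q9,q11} W2345={q3,q4,q9,q10,q11} W2346={q3,q4,q9,q10,q11} W2356={q3,q4,q9,q10,q11} W2456={q3,q4,q5,q9,q10,q11} W3456={q3,q4,q7,q9,q10,q11}
  W12345={q9,q11} W12346={q9,q11} W12356={q9,q11} W12456={q5,q9,q11} W13456={q7,q9,q11} W23456={q3,q4,q9,q10,q11}
  W123456={q9,q11}
components per intersection:
  W1: {q5} {q6} {q7,q9,q11}
  W2: {q1,q3,q4,q5,q8,q9,q10,q11}
  W3: {q2,q3,q4,q7,q9,q10,q11} {q6}
  W4: {q2,q3,q4,q7,q8,q9,q10,q11} {q5}
  W5: {q3,q4,q7,q9,q10,q11} {q5} {q6}
  W6: {q2,q3,q4,q7,q9,q10,q11} {q5}
  W12: {q5} {q9,q11}
  W13: {q6} {q7,q9,q11}
  W14: {q5} {q7,q9,q11}
  W15: {q5} {q6} {q7,q9,q11}
  W16: {q5} {q7,q9,q11}
  W23: {q3,q4,q9,q10,q11}
  W24: {q3,q4,q8,q9,q10,q11} {q5}
  W25: {q3,q4,q9,q10,q11} {q5}
  W26: {q3,q4,q9,q10,q11} {q5}
  W34: {q2,q3,q4,q7,q9,q10,q11}
  W35: {q3,q4,q7,q9,q10,q11} {q6}
  W36: {q2,q3,q4,q7,q9,q10,q11}
  W45: {q3,q4,q7,q9,q10,q11} {q5}
  W46: {q2,q3,q4,q7,q9,q10,q11} {q5}
  W56: {q3,q4,q7,q9,q10,q11} {q5}
  W123: {q9,q11}
  W124: {q5} {q9,q11}
  W125: {q5} {q9,q11}
  W126: {q5} {q9,q11}
  W134: {q7,q9,q11}
  W135: {q6} {q7,q9,q11}
  W136: {q7,q9,q11}
  W145: {q5} {q7,q9,q11}
  W146: {q5} {q7,q9,q11}
  W156: {q5} {q7,q9,q11}
  W234: {q3,q4,q9,q10,q11}
  W235: {q3,q4,q9,q10,q11}
  W236: {q3,q4,q9,q10,q11}
  W245: {q3,q4,q9,q10,q11} {q5}
  W246: {q3,q4,q9,q10,q11} {q5}
  W256: {q3,q4,q9,q10,q11} {q5}
  W345: {q3,q4,q7,q9,q10,q11}
  W346: {q2,q3,q4,q7,q9,q10,q11}
  W356: {q3,q4,q7,q9,q10,q11}
  W456: {q3,q4,q7,q9,q10,q11} {q5}
  W1234: {q9,q11}
  W1235: {q9,q11}
  W1236: {q9,q11}
  W1245: {q5} {q9,q11}
  W1246: {q5} {q9,q11}
  W1256: {q5} {q9,q11}
  W1345: {q7,q9,q11}
  W1346: {q7,q9,q11}
  W1356: {q7,q9,q11}
  W1456: {q5} {q7,q9,q11}
  W2345: {q3,q4,q9,q10,q11}
  W2346: {q3,q4,q9,q10,q11}
  W2356: {q3,q4,q9,q10,q11}
  W2456: {q3,q4,q9,q10,q11} {q5}
  W3456: {q3,q4,q7,q9,q10,q11}
  W12345: {q9,q11}
  W12346: {q9,q11}
  W12356: {q9,q11}
  W12456: {q5} {q9,q11}
  W13456: {q7,q9,q11}
  W23456: {q3,q4,q9,q10,q11}
  W123456: {q9,q11}
C dims 13,28,31,20; δ0: rk 11, SNF 1^11; δ1: rk 17, SNF 1^17; δ2: rk 14, SNF 1^14
Ȟ^0: (13−11)−0=2 ⇒ Z^2
Ȟ^1: (28−17)−11=0 ⇒ 0
Ȟ^2: (31−14)−17=0 ⇒ 0


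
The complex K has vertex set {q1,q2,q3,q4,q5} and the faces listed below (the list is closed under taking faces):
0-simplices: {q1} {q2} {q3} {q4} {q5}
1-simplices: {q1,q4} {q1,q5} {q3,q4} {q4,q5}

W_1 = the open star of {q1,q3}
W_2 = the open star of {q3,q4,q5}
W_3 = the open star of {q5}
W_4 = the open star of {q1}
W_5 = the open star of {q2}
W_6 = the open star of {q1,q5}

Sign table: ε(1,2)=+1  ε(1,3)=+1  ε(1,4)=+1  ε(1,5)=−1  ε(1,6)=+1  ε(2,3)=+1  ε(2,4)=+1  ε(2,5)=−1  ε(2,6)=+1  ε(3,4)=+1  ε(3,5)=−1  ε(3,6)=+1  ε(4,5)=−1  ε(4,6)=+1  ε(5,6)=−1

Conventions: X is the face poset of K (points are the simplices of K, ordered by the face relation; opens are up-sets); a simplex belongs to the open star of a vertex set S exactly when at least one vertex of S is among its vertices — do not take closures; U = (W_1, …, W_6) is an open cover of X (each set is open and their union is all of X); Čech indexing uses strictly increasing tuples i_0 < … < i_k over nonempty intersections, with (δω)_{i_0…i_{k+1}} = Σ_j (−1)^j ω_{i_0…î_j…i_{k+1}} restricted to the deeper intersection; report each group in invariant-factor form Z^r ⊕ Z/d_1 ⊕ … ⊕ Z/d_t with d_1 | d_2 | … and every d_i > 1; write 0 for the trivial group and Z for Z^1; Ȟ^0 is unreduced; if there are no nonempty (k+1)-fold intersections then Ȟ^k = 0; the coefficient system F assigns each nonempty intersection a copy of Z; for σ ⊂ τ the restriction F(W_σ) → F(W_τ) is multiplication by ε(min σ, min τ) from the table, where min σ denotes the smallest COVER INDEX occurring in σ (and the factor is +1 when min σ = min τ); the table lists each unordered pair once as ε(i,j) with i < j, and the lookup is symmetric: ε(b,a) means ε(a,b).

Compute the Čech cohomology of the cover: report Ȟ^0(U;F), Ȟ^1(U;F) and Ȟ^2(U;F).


nonempty overlaps:
  W1={{q1},{q3},{q1,q4},{q1,q5},{q3,q4}} W2={{q3},{q4},{q5},{q1,q4},{q1,q5},{q3,q4},{q4,q5}} W3={{q5},{q1,q5},{q4,q5}} W4={{q1},{q1,q4},{q1,q5}} W5={{q2}} W6={{q1},{q5},{q1,q4},{q1,q5},{q4,q5}}
  W12={{q3},{q1,q4},{q1,q5},{q3,q4}} W13={{q1,q5}} W14={{q1},{q1,q4},{q1,q5}} W16={{q1},{q1,q4},{q1,q5}} W23={{q5},{q1,q5},{q4,q5}} W24={{q1,q4},{q1,q5}} W26={{q5},{q1,q4},{q1,q5},{q4,q5}} W34={{q1,q5}} W36={{q5},{q1,q5},{q4,q5}} W46={{q1},{q1,q4},{q1,q5}}
  W123={{q1,q5}} W124={{q1,q4},{q1,q5}} W126={{q1,q4},{q1,q5}} W134={{q1,q5}} W136={{q1,q5}} W146={{q1},{q1,q4},{q1,q5}} W234={{q1,q5}} W236={{q5},{q1,q5},{q4,q5}} W246={{q1,q4},{q1,q5}} W346={{q1,q5}}
  W1234={{q1,q5}} W1236={{q1,q5}} W1246={{q1,q4},{q1,q5}} W1346={{q1,q5}} W2346={{q1,q5}}
  W12346={{q1,q5}}
C dims 6,10,10,5; δ0: rk 4, SNF 1^4; δ1: rk 6, SNF 1^6; δ2: rk 4, SNF 1^4
degree 0: 6−4−0 = 2 → Ȟ^0 ≅ Z^2
degree 1: 10−6−4 = 0 → Ȟ^1 ≅ 0
degree 2: 10−4−6 = 0 → Ȟ^2 ≅ 0

Ȟ^0 = Z^2,  Ȟ^1 = 0,  Ȟ^2 = 0


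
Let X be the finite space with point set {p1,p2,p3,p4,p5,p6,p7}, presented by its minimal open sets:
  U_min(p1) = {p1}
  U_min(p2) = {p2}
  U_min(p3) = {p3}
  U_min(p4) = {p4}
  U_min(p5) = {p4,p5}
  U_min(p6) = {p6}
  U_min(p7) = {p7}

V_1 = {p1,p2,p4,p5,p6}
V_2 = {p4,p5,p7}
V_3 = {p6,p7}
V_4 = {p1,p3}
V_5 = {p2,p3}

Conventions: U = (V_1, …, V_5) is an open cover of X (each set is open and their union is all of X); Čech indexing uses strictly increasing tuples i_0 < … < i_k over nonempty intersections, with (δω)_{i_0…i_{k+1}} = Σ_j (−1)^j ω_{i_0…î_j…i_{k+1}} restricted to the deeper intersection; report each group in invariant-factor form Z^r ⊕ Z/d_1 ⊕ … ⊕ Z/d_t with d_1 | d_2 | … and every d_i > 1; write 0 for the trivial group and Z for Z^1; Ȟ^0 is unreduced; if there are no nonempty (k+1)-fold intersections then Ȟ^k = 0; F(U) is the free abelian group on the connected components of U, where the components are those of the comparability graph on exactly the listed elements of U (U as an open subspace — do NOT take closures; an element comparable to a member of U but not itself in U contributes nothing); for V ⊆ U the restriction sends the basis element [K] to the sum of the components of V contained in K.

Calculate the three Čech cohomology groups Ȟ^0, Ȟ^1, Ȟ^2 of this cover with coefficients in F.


Ȟ^0 ≅ Z^6, Ȟ^1 ≅ 0, Ȟ^2 ≅ 0

cover nerve:
  V12={p4,p5} V13={p6} V14={p1} V15={p2} V23={p7} V45={p3}
components per intersection:
  V1: {p1} {p2} {p4,p5} {p6}
  V2: {p4,p5} {p7}
  V3: {p6} {p7}
  V4: {p1} {p3}
  V5: {p2} {p3}
  V12: {p4,p5}
  V13: {p6}
  V14: {p1}
  V15: {p2}
  V23: {p7}
  V45: {p3}
C dims 12,6; δ0: rk 6, SNF 1^6
Ȟ^0: (12−6)−0=6 ⇒ Z^6
Ȟ^1: (6−0)−6=0 ⇒ 0
Ȟ^2: (0−0)−0=0 ⇒ 0


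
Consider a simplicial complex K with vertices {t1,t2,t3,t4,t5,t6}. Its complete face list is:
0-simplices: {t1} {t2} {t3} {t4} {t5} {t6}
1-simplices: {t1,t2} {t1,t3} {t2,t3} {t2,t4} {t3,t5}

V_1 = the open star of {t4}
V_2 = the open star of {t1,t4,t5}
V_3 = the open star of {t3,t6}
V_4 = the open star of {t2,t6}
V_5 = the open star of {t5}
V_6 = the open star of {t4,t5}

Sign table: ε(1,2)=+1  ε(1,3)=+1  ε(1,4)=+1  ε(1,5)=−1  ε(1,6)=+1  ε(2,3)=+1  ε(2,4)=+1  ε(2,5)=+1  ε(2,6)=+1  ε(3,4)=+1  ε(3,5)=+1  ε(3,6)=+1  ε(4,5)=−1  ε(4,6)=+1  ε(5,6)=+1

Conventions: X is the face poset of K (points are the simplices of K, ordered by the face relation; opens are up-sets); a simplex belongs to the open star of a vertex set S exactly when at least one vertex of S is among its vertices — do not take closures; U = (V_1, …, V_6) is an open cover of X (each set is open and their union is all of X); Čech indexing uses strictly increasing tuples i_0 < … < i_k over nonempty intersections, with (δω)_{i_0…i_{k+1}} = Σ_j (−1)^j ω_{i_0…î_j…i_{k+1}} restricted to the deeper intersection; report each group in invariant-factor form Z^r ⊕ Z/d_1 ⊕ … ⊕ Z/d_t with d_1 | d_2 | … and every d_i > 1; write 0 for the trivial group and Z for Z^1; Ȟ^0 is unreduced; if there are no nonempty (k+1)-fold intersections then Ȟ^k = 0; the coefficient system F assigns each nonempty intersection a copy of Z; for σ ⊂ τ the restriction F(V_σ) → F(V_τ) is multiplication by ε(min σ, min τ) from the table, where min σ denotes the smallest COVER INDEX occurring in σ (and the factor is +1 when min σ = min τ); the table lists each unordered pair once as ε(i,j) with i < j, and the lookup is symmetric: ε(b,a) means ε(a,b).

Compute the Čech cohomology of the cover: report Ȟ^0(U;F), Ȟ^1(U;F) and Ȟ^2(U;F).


Ȟ^0 ≅ Z; Ȟ^1 ≅ Z; Ȟ^2 ≅ 0

nonempty intersections:
  V1={{t4},{t2,t4}} V2={{t1},{t4},{t5},{t1,t2},{t1,t3},{t2,t4},{t3,t5}} V3={{t3},{t6},{t1,t3},{t2,t3},{t3,t5}} V4={{t2},{t6},{t1,t2},{t2,t3},{t2,t4}} V5={{t5},{t3,t5}} V6={{t4},{t5},{t2,t4},{t3,t5}}
  V12={{t4},{t2,t4}} V14={{t2,t4}} V16={{t4},{t2,t4}} V23={{t1,t3},{t3,t5}} V24={{t1,t2},{t2,t4}} V25={{t5},{t3,t5}} V26={{t4},{t5},{t2,t4},{t3,t5}} V34={{t6},{t2,t3}} V35={{t3,t5}} V36={{t3,t5}} V46={{t2,t4}} V56={{t5},{t3,t5}}
  V124={{t2,t4}} V126={{t4},{t2,t4}} V146={{t2,t4}} V235={{t3,t5}} V236={{t3,t5}} V246={{t2,t4}} V256={{t5},{t3,t5}} V356={{t3,t5}}
  V1246={{t2,t4}} V2356={{t3,t5}}
C dims 6,12,8,2; δ0: rk 5, SNF 1^5; δ1: rk 6, SNF 1^6; δ2: rk 2, SNF 1^2
Ȟ^0: (6−5)−0=1 ⇒ Z
Ȟ^1: (12−6)−5=1 ⇒ Z
Ȟ^2: (8−2)−6=0 ⇒ 0


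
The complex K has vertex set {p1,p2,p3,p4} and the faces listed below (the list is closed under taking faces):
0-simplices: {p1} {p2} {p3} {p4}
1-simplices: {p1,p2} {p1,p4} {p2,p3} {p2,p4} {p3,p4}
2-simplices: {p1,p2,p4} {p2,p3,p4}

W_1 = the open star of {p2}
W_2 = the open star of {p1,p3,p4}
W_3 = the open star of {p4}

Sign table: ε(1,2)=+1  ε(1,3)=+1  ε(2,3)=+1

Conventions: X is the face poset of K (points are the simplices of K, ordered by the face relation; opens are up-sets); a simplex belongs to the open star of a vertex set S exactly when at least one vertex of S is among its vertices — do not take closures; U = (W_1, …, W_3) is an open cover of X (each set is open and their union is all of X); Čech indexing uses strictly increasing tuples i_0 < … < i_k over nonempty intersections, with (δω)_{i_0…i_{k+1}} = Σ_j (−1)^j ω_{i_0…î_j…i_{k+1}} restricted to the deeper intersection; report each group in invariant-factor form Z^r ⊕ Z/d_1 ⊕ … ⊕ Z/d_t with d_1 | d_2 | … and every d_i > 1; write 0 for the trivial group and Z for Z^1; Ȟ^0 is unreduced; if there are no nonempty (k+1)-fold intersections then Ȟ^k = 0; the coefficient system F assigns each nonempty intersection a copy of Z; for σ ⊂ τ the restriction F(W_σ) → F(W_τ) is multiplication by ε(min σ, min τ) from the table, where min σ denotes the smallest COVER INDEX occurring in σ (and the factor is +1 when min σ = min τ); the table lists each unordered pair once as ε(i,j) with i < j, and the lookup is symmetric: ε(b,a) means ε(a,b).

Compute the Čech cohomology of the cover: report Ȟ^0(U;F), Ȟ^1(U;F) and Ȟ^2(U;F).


cover nerve:
  W1={{p2},{p1,p2},{p2,p3},{p2,p4},{p1,p2,p4},{p2,p3,p4}} W2={{p1},{p3},{p4},{p1,p2},{p1,p4},{p2,p3},{p2,p4},{p3,p4},{p1,p2,p4},{p2,p3,p4}} W3={{p4},{p1,p4},{p2,p4},{p3,p4},{p1,p2,p4},{p2,p3,p4}}
  W12={{p1,p2},{p2,p3},{p2,p4},{p1,p2,p4},{p2,p3,p4}} W13={{p2,p4},{p1,p2,p4},{p2,p3,p4}} W23={{p4},{p1,p4},{p2,p4},{p3,p4},{p1,p2,p4},{p2,p3,p4}}
  W123={{p2,p4},{p1,p2,p4},{p2,p3,p4}}
C dims 3,3,1; δ0: rk 2, SNF 1^2; δ1: rk 1, SNF 1^1
Ȟ^0: (3−2)−0=1 ⇒ Z
Ȟ^1: (3−1)−2=0 ⇒ 0
Ȟ^2: (1−0)−1=0 ⇒ 0

Ȟ^0 ≅ Z, Ȟ^1 ≅ 0, Ȟ^2 ≅ 0


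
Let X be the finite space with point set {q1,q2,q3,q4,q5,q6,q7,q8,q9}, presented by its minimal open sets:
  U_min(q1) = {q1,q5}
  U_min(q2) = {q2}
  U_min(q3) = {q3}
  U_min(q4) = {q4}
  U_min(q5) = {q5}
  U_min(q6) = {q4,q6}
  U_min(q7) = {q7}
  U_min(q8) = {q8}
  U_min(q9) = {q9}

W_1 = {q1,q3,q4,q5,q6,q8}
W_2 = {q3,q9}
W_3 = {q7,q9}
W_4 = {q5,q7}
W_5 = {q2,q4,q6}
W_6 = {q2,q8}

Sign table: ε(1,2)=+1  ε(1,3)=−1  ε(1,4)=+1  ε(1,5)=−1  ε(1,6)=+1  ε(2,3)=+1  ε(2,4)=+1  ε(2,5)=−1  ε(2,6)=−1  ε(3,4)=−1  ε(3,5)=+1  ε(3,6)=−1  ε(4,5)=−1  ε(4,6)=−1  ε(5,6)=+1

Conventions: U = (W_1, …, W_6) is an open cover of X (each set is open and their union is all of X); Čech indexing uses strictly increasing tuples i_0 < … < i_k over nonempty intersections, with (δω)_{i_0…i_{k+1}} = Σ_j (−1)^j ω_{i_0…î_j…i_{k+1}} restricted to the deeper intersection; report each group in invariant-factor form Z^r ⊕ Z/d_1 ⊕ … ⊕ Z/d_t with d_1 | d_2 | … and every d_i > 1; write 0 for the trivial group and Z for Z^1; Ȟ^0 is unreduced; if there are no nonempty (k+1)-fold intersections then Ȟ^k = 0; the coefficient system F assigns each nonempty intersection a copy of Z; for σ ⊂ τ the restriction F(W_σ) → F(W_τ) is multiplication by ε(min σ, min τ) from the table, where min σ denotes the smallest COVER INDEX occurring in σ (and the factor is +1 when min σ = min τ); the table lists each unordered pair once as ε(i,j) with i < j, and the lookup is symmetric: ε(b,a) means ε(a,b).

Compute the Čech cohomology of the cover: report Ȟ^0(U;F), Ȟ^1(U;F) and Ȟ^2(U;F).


Ȟ^0 ≅ 0,  Ȟ^1 ≅ Z ⊕ Z/2,  Ȟ^2 ≅ 0

nonempty overlaps:
  W12={q3} W14={q5} W15={q4,q6} W16={q8} W23={q9} W34={q7} W56={q2}
C dims 6,7; δ0: rk 6, SNF 1^5·2
degree 0: 6−6−0 = 0 → Ȟ^0 ≅ 0
degree 1: 7−0−6 = 1 plus torsion [2] → Ȟ^1 ≅ Z ⊕ Z/2
degree 2: 0−0−0 = 0 → Ȟ^2 ≅ 0


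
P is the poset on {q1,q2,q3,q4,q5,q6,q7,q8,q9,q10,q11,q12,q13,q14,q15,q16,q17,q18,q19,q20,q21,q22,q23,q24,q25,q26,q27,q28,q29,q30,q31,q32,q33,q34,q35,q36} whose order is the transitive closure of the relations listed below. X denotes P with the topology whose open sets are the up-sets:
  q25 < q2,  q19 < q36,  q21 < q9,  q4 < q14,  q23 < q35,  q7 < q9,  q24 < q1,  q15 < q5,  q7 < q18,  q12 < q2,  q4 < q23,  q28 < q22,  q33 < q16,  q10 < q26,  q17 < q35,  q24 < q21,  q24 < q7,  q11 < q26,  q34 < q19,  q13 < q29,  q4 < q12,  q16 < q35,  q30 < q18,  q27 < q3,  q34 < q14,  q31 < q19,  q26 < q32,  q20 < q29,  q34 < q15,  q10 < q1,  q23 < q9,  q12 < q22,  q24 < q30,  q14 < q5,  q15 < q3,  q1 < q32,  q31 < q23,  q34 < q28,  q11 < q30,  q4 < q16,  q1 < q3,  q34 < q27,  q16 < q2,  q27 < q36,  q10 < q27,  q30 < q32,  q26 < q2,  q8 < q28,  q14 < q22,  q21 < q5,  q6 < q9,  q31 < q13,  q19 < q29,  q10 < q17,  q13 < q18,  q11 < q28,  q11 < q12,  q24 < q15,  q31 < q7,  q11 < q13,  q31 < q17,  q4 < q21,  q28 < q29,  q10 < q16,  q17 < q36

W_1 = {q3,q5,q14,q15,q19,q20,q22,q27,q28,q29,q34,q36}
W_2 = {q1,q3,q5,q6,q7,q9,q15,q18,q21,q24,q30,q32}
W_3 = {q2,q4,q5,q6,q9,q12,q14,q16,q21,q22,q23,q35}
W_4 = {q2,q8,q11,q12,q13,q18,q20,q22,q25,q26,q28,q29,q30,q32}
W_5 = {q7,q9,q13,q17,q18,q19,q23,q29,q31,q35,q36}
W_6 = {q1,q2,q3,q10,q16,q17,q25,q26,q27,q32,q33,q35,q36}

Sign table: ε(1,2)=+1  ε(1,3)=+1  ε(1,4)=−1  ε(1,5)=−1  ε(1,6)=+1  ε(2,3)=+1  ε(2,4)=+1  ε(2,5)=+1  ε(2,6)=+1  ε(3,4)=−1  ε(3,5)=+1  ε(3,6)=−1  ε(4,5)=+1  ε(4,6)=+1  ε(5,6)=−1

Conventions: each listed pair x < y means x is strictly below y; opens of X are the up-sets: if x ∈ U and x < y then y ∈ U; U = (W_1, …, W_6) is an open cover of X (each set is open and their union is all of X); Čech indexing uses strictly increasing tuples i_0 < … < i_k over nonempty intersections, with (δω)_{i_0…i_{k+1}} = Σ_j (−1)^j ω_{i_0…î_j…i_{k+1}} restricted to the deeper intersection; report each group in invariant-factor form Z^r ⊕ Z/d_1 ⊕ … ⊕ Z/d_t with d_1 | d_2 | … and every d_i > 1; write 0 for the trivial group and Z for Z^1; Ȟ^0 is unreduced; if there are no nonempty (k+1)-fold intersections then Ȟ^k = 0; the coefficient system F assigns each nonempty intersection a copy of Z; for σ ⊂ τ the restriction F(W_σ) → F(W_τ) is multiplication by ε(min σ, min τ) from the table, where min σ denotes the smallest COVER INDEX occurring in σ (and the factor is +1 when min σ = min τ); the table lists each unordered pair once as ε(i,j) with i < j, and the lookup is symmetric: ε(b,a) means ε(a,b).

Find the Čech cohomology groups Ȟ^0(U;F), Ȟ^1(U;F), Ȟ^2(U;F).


nerve simplices:
  W12={q3,q5,q15} W13={q5,q14,q22} W14={q20,q22,q28,q29} W15={q19,q29,q36} W16={q3,q27,q36} W23={q5,q6,q9,q21} W24={q18,q30,q32} W25={q7,q9,q18} W26={q1,q3,q32} W34={q2,q12,q22} W35={q9,q23,q35} W36={q2,q16,q35} W45={q13,q18,q29} W46={q2,q25,q26,q32} W56={q17,q35,q36}
  W123={q5} W126={q3} W134={q22} W145={q29} W156={q36} W235={q9} W245={q18} W246={q32} W346={q2} W356={q35}
C dims 6,15,10; δ0: rk 6, SNF 1^5·2; δ1: rk 9, SNF 1^9
degree 0: 6−6−0 = 0 → Ȟ^0 ≅ 0
degree 1: 15−9−6 = 0 plus torsion [2] → Ȟ^1 ≅ Z/2
degree 2: 10−0−9 = 1 → Ȟ^2 ≅ Z

Ȟ^0(U;F) ≅ 0; Ȟ^1(U;F) ≅ Z/2; Ȟ^2(U;F) ≅ Z


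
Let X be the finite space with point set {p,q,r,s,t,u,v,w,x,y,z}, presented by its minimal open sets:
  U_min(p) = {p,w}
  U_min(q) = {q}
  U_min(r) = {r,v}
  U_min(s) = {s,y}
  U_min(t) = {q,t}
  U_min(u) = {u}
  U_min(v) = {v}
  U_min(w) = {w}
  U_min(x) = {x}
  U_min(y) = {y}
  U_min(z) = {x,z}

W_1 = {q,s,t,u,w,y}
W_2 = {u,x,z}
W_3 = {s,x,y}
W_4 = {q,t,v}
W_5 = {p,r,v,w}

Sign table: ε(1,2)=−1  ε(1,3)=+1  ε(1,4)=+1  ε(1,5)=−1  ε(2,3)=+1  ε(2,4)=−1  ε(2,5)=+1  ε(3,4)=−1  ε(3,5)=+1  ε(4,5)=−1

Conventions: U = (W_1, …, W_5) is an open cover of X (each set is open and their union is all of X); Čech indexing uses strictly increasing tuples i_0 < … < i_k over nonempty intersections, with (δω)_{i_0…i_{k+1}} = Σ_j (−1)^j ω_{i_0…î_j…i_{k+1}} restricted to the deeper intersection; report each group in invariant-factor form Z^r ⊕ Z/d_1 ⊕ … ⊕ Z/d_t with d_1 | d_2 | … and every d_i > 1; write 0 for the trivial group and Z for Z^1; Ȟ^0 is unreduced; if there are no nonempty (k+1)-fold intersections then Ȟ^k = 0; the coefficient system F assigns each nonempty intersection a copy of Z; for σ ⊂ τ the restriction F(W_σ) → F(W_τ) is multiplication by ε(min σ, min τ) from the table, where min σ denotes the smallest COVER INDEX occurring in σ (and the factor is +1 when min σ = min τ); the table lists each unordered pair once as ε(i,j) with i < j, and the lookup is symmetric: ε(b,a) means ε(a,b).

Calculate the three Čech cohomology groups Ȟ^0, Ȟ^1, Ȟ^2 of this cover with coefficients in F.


Ȟ^0 ≅ 0, Ȟ^1 ≅ Z ⊕ Z/2 and Ȟ^2 ≅ 0

nonempty intersections:
  W12={u} W13={s,y} W14={q,t} W15={w} W23={x} W45={v}
C dims 5,6; δ0: rk 5, SNF 1^4·2
Ȟ^0: (5−5)−0=0 ⇒ 0
Ȟ^1: (6−0)−5=1 plus torsion [2] ⇒ Z ⊕ Z/2
Ȟ^2: (0−0)−0=0 ⇒ 0
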